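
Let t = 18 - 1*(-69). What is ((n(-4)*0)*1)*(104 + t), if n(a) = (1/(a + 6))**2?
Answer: 0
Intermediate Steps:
n(a) = (6 + a)**(-2) (n(a) = (1/(6 + a))**2 = (6 + a)**(-2))
t = 87 (t = 18 + 69 = 87)
((n(-4)*0)*1)*(104 + t) = ((0/(6 - 4)**2)*1)*(104 + 87) = ((0/2**2)*1)*191 = (((1/4)*0)*1)*191 = (0*1)*191 = 0*191 = 0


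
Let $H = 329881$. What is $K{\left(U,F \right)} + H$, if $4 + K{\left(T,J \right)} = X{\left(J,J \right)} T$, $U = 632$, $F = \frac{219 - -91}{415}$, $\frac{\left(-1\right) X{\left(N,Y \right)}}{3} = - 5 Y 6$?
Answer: $\frac{30906351}{83} \approx 3.7237 \cdot 10^{5}$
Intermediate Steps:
$X{\left(N,Y \right)} = 90 Y$ ($X{\left(N,Y \right)} = - 3 - 5 Y 6 = - 3 \left(- 30 Y\right) = 90 Y$)
$F = \frac{62}{83}$ ($F = \left(219 + 91\right) \frac{1}{415} = 310 \cdot \frac{1}{415} = \frac{62}{83} \approx 0.74699$)
$K{\left(T,J \right)} = -4 + 90 J T$
$K{\left(U,F \right)} + H = \left(-4 + 90 \cdot \frac{62}{83} \cdot 632\right) + 329881 = \left(-4 + \frac{3526560}{83}\right) + 329881 = \frac{3526228}{83} + 329881 = \frac{30906351}{83}$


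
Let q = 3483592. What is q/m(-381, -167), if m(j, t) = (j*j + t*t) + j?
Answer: 497656/24667 ≈ 20.175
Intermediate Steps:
m(j, t) = j + j² + t² (m(j, t) = (j² + t²) + j = j + j² + t²)
q/m(-381, -167) = 3483592/(-381 + (-381)² + (-167)²) = 3483592/(-381 + 145161 + 27889) = 3483592/172669 = 3483592*(1/172669) = 497656/24667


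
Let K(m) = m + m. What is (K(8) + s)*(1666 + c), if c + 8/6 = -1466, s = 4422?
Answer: 2645048/3 ≈ 8.8168e+5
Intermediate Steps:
K(m) = 2*m
c = -4402/3 (c = -4/3 - 1466 = -4402/3 ≈ -1467.3)
(K(8) + s)*(1666 + c) = (2*8 + 4422)*(1666 - 4402/3) = (16 + 4422)*(596/3) = 4438*(596/3) = 2645048/3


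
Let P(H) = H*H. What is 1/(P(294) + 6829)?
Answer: 1/93265 ≈ 1.0722e-5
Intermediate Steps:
P(H) = H²
1/(P(294) + 6829) = 1/(294² + 6829) = 1/(86436 + 6829) = 1/93265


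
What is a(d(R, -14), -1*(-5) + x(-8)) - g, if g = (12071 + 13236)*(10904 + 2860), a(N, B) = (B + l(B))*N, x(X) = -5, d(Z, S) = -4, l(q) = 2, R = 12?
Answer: -348325556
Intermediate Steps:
a(N, B) = N*(2 + B) (a(N, B) = (B + 2)*N = (2 + B)*N = N*(2 + B))
g = 348325548 (g = 25307*13764 = 348325548)
a(d(R, -14), -1*(-5) + x(-8)) - g = -4*(2 + (-1*(-5) - 5)) - 1*348325548 = -4*(2 + (5 - 5)) - 348325548 = -4*(2 + 0) - 348325548 = -4*2 - 348325548 = -8 - 348325548 = -348325556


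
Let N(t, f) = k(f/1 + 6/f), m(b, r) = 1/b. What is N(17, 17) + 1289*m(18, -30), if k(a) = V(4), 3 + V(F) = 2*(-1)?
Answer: 1199/18 ≈ 66.611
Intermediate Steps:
V(F) = -5 (V(F) = -3 + 2*(-1) = -3 - 2 = -5)
k(a) = -5
N(t, f) = -5
N(17, 17) + 1289*m(18, -30) = -5 + 1289/18 = 1199/18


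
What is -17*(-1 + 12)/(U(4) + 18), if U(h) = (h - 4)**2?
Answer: -187/18 ≈ -10.389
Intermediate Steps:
U(h) = (-4 + h)**2
-17*(-1 + 12)/(U(4) + 18) = -17*(-1 + 12)/((-4 + 4)**2 + 18) = -187/(0**2 + 18) = -187/(0 + 18) = -187/18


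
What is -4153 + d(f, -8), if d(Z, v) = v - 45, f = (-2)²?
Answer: -4206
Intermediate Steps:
f = 4
d(Z, v) = -45 + v
-4153 + d(f, -8) = -4153 + (-45 - 8) = -4153 - 53 = -4206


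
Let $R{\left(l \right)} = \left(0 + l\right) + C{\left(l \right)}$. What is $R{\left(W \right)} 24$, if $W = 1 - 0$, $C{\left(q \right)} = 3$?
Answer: $96$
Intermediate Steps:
$W = 1$ ($W = 1 + 0 = 1$)
$R{\left(l \right)} = 3 + l$ ($R{\left(l \right)} = \left(0 + l\right) + 3 = l + 3 = 3 + l$)
$R{\left(W \right)} 24 = \left(3 + 1\right) 24 = 4 \cdot 24 = 96$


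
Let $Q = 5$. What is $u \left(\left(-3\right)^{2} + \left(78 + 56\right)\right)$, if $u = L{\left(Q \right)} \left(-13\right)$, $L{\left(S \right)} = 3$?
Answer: $-5577$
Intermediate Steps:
$u = -39$ ($u = 3 \left(-13\right) = -39$)
$u \left(\left(-3\right)^{2} + \left(78 + 56\right)\right) = - 39 \left(\left(-3\right)^{2} + \left(78 + 56\right)\right) = - 39 \left(9 + 134\right) = \left(-39\right) 143 = -5577$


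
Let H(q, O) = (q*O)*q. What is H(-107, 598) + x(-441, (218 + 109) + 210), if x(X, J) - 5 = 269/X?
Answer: 3019309318/441 ≈ 6.8465e+6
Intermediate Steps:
H(q, O) = O*q**2 (H(q, O) = (O*q)*q = O*q**2)
x(X, J) = 5 + 269/X
H(-107, 598) + x(-441, (218 + 109) + 210) = 598*(-107)**2 + (5 + 269/(-441)) = 598*11449 + (5 + 269*(-1/441)) = 6846502 + (5 - 269/441) = 6846502 + 1936/441 = 3019309318/441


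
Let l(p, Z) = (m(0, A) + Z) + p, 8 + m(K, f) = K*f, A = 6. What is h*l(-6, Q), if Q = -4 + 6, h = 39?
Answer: -468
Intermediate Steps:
m(K, f) = -8 + K*f
Q = 2
l(p, Z) = -8 + Z + p (l(p, Z) = ((-8 + 0*6) + Z) + p = ((-8 + 0) + Z) + p = (-8 + Z) + p = -8 + Z + p)
h*l(-6, Q) = 39*(-8 + 2 - 6) = 39*(-12) = -468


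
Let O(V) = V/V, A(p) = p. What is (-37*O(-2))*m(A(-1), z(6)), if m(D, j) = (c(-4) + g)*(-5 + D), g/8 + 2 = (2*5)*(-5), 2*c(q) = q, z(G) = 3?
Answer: -92796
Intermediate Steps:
c(q) = q/2
O(V) = 1
g = -416 (g = -16 + 8*((2*5)*(-5)) = -16 + 8*(10*(-5)) = -16 + 8*(-50) = -16 - 400 = -416)
m(D, j) = 2090 - 418*D (m(D, j) = ((1/2)*(-4) - 416)*(-5 + D) = (-2 - 416)*(-5 + D) = -418*(-5 + D) = 2090 - 418*D)
(-37*O(-2))*m(A(-1), z(6)) = (-37*1)*(2090 - 418*(-1)) = -37*(2090 + 418) = -37*2508 = -92796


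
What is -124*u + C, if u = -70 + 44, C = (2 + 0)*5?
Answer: 3234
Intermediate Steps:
C = 10 (C = 2*5 = 10)
u = -26
-124*u + C = -124*(-26) + 10 = 3224 + 10 = 3234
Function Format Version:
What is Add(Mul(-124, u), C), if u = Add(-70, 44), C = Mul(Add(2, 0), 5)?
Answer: 3234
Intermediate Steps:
C = 10 (C = Mul(2, 5) = 10)
u = -26
Add(Mul(-124, u), C) = Add(Mul(-124, -26), 10) = Add(3224, 10) = 3234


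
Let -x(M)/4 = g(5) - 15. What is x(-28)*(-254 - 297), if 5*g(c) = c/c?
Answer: -163096/5 ≈ -32619.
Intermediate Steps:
g(c) = 1/5 (g(c) = (c/c)/5 = (1/5)*1 = 1/5)
x(M) = 296/5 (x(M) = -4*(1/5 - 15) = -4*(-74/5) = 296/5)
x(-28)*(-254 - 297) = 296*(-254 - 297)/5 = (296/5)*(-551) = -163096/5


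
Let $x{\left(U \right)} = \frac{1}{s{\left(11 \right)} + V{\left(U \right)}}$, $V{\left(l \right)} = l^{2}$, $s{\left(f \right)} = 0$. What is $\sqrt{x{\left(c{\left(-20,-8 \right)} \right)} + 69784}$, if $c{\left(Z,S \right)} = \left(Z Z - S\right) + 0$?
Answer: $\frac{\sqrt{11616523777}}{408} \approx 264.17$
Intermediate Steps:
$c{\left(Z,S \right)} = Z^{2} - S$ ($c{\left(Z,S \right)} = \left(Z^{2} - S\right) + 0 = Z^{2} - S$)
$x{\left(U \right)} = \frac{1}{U^{2}}$ ($x{\left(U \right)} = \frac{1}{0 + U^{2}} = \frac{1}{U^{2}}$)
$\sqrt{x{\left(c{\left(-20,-8 \right)} \right)} + 69784} = \sqrt{\frac{1}{\left(\left(-20\right)^{2} - -8\right)^{2}} + 69784} = \sqrt{\frac{1}{\left(400 + 8\right)^{2}} + 69784} = \sqrt{\frac{1}{166464} + 69784} = \sqrt{\frac{11616523777}{166464}} = \frac{\sqrt{11616523777}}{408}$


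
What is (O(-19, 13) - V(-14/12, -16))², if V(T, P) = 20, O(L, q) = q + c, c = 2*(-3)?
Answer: 169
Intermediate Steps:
c = -6
O(L, q) = -6 + q (O(L, q) = q - 6 = -6 + q)
(O(-19, 13) - V(-14/12, -16))² = ((-6 + 13) - 1*20)² = (7 - 20)² = (-13)² = 169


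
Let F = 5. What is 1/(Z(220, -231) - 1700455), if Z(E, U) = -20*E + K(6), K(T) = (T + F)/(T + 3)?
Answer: -9/15343684 ≈ -5.8656e-7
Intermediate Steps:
K(T) = (5 + T)/(3 + T) (K(T) = (T + 5)/(T + 3) = (5 + T)/(3 + T))
Z(E, U) = 11/9 - 20*E (Z(E, U) = -20*E + (5 + 6)/(3 + 6) = -20*E + 11/9 = 11/9 - 20*E)
1/(Z(220, -231) - 1700455) = 1/((11/9 - 20*220) - 1700455) = 1/((11/9 - 4400) - 1700455) = 1/(-39589/9 - 1700455) = 1/(-15343684/9) = -9/15343684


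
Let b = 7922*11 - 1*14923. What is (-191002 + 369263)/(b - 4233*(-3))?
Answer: 178261/84918 ≈ 2.0992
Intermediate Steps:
b = 72219 (b = 87142 - 14923 = 72219)
(-191002 + 369263)/(b - 4233*(-3)) = (-191002 + 369263)/(72219 - 4233*(-3)) = 178261/(72219 + 12699) = 178261/84918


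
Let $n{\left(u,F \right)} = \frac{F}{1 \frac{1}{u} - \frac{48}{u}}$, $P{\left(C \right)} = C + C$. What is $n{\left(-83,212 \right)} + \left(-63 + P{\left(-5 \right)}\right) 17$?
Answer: $- \frac{40731}{47} \approx -866.62$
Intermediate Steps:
$P{\left(C \right)} = 2 C$
$n{\left(u,F \right)} = - \frac{F u}{47}$ ($n{\left(u,F \right)} = \frac{F}{\frac{1}{u} - \frac{48}{u}} = \frac{F}{\left(-47\right) \frac{1}{u}} = F \left(- \frac{u}{47}\right) = - \frac{F u}{47}$)
$n{\left(-83,212 \right)} + \left(-63 + P{\left(-5 \right)}\right) 17 = \left(- \frac{1}{47}\right) 212 \left(-83\right) + \left(-63 + 2 \left(-5\right)\right) 17 = \frac{17596}{47} + \left(-63 - 10\right) 17 = \frac{17596}{47} - 1241 = - \frac{40731}{47}$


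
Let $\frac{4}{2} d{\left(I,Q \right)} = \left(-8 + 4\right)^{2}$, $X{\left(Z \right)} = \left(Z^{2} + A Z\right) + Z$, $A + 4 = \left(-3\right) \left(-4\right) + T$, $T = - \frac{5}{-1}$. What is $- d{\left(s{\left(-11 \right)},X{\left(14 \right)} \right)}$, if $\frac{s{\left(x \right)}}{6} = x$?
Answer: $-8$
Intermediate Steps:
$T = 5$ ($T = \left(-5\right) \left(-1\right) = 5$)
$s{\left(x \right)} = 6 x$
$A = 13$ ($A = -4 + \left(\left(-3\right) \left(-4\right) + 5\right) = -4 + \left(12 + 5\right) = -4 + 17 = 13$)
$X{\left(Z \right)} = Z^{2} + 14 Z$ ($X{\left(Z \right)} = \left(Z^{2} + 13 Z\right) + Z = Z^{2} + 14 Z$)
$d{\left(I,Q \right)} = 8$ ($d{\left(I,Q \right)} = \frac{\left(-8 + 4\right)^{2}}{2} = \frac{\left(-4\right)^{2}}{2} = \frac{1}{2} \cdot 16 = 8$)
$- d{\left(s{\left(-11 \right)},X{\left(14 \right)} \right)} = \left(-1\right) 8 = -8$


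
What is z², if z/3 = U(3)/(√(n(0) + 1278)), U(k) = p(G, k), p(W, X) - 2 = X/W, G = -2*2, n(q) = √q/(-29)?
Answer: 25/2272 ≈ 0.011004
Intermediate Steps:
n(q) = -√q/29
G = -4
p(W, X) = 2 + X/W
U(k) = 2 - k/4 (U(k) = 2 + k/(-4) = 2 + k*(-¼) = 2 - k/4)
z = 5*√142/568 (z = 3*((2 - ¼*3)/(√(-√0/29 + 1278))) = 3*((2 - ¾)/(√(-1/29*0 + 1278))) = 3*(5/(4*(√(0 + 1278)))) = 3*(5/(4*(√1278))) = 3*(5/(4*((3*√142)))) = 3*(5*(√142/426)/4) = 3*(5*√142/1704) = 5*√142/568 ≈ 0.10490)
z² = (5*√142/568)² = 25/2272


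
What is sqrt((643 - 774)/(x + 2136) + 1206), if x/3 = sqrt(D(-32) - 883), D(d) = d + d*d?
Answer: sqrt(7727655 + 10854*sqrt(109))/(3*sqrt(712 + sqrt(109))) ≈ 34.727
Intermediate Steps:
D(d) = d + d**2
x = 3*sqrt(109) (x = 3*sqrt(-32*(1 - 32) - 883) = 3*sqrt(-32*(-31) - 883) = 3*sqrt(992 - 883) = 3*sqrt(109) ≈ 31.321)
sqrt((643 - 774)/(x + 2136) + 1206) = sqrt((643 - 774)/(3*sqrt(109) + 2136) + 1206) = sqrt(-131/(2136 + 3*sqrt(109)) + 1206) = sqrt(1206 - 131/(2136 + 3*sqrt(109)))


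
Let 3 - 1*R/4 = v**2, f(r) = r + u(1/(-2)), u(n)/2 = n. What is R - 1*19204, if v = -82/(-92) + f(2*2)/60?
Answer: -1015444289/52900 ≈ -19196.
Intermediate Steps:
u(n) = 2*n
f(r) = -1 + r (f(r) = r + 2/(-2) = r + 2*(-1/2) = r - 1 = -1 + r)
v = 433/460 (v = -82/(-92) + (-1 + 2*2)/60 = -82*(-1/92) + (-1 + 4)*(1/60) = 41/46 + 3*(1/60) = 41/46 + 1/20 = 433/460 ≈ 0.94130)
R = 447311/52900 (R = 12 - 4*(433/460)**2 = 12 - 4*187489/211600 = 12 - 187489/52900 = 447311/52900 ≈ 8.4558)
R - 1*19204 = 447311/52900 - 1*19204 = 447311/52900 - 19204 = -1015444289/52900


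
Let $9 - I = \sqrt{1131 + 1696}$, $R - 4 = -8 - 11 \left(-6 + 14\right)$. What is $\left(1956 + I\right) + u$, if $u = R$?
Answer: $1873 - \sqrt{2827} \approx 1819.8$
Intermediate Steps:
$R = -92$ ($R = 4 - \left(8 + 11 \left(-6 + 14\right)\right) = 4 - 96 = -92$)
$I = 9 - \sqrt{2827}$ ($I = 9 - \sqrt{1131 + 1696} = 9 - \sqrt{2827} \approx -44.17$)
$u = -92$
$\left(1956 + I\right) + u = \left(1956 + \left(9 - \sqrt{2827}\right)\right) - 92 = \left(1965 - \sqrt{2827}\right) - 92 = 1873 - \sqrt{2827}$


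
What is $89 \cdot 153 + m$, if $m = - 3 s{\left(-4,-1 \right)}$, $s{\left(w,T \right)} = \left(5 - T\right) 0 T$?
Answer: $13617$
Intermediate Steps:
$s{\left(w,T \right)} = 0$ ($s{\left(w,T \right)} = 0 T = 0$)
$m = 0$ ($m = \left(-3\right) 0 = 0$)
$89 \cdot 153 + m = 89 \cdot 153 + 0 = 13617 + 0 = 13617$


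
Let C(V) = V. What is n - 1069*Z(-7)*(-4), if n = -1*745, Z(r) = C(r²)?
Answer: 208779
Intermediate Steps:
Z(r) = r²
n = -745
n - 1069*Z(-7)*(-4) = -745 - 1069*(-7)²*(-4) = -745 - 52381*(-4) = -745 - 1069*(-196) = -745 + 209524 = 208779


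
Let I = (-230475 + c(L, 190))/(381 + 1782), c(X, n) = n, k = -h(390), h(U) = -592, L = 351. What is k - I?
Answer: 1510781/2163 ≈ 698.47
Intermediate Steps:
k = 592 (k = -1*(-592) = 592)
I = -230285/2163 (I = (-230475 + 190)/(381 + 1782) = -230285/2163 ≈ -106.47)
k - I = 592 - 1*(-230285/2163) = 592 + 230285/2163 = 1510781/2163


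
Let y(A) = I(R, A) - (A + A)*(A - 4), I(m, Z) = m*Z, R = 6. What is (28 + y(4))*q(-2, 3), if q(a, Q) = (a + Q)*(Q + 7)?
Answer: 520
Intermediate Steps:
q(a, Q) = (7 + Q)*(Q + a) (q(a, Q) = (Q + a)*(7 + Q) = (7 + Q)*(Q + a))
I(m, Z) = Z*m
y(A) = 6*A - 2*A*(-4 + A) (y(A) = A*6 - (A + A)*(A - 4) = 6*A - 2*A*(-4 + A))
(28 + y(4))*q(-2, 3) = (28 + 2*4*(7 - 1*4))*(3**2 + 7*3 + 7*(-2) + 3*(-2)) = (28 + 2*4*(7 - 4))*(9 + 21 - 14 - 6) = (28 + 2*4*3)*10 = (28 + 24)*10 = 52*10 = 520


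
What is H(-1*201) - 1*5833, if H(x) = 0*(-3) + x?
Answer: -6034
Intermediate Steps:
H(x) = x (H(x) = 0 + x = x)
H(-1*201) - 1*5833 = -1*201 - 1*5833 = -201 - 5833 = -6034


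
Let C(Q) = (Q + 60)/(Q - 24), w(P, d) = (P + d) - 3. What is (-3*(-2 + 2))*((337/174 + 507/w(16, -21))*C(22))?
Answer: 0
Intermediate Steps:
w(P, d) = -3 + P + d
C(Q) = (60 + Q)/(-24 + Q)
(-3*(-2 + 2))*((337/174 + 507/w(16, -21))*C(22)) = (-3*(-2 + 2))*((337/174 + 507/(-3 + 16 - 21))*((60 + 22)/(-24 + 22))) = (-3*0)*((337*(1/174) + 507/(-8))*(82/(-2))) = 0*((337/174 + 507*(-⅛))*(-½*82)) = 0*((337/174 - 507/8)*(-41)) = 0*(-42761/696*(-41)) = 0*(1753201/696) = 0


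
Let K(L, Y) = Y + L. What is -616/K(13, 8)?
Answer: -88/3 ≈ -29.333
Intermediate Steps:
K(L, Y) = L + Y
-616/K(13, 8) = -616/(13 + 8) = -616/21 = -616*1/21 = -88/3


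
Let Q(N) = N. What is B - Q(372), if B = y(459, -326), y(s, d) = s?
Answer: 87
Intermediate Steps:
B = 459
B - Q(372) = 459 - 1*372 = 459 - 372 = 87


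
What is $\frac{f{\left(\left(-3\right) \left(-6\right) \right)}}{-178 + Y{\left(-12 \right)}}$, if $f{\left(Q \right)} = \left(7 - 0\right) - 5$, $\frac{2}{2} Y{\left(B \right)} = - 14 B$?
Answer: $- \frac{1}{5} \approx -0.2$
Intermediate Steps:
$Y{\left(B \right)} = - 14 B$
$f{\left(Q \right)} = 2$ ($f{\left(Q \right)} = \left(7 + 0\right) - 5 = 7 - 5 = 2$)
$\frac{f{\left(\left(-3\right) \left(-6\right) \right)}}{-178 + Y{\left(-12 \right)}} = \frac{1}{-178 - -168} \cdot 2 = \frac{1}{-178 + 168} \cdot 2 = \frac{1}{-10} \cdot 2 = \left(- \frac{1}{10}\right) 2 = - \frac{1}{5}$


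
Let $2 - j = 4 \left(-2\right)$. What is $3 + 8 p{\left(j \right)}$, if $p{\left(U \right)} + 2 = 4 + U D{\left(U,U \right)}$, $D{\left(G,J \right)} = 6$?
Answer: $499$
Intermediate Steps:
$j = 10$ ($j = 2 - 4 \left(-2\right) = 2 - -8 = 2 + 8 = 10$)
$p{\left(U \right)} = 2 + 6 U$ ($p{\left(U \right)} = -2 + \left(4 + U 6\right) = -2 + \left(4 + 6 U\right) = 2 + 6 U$)
$3 + 8 p{\left(j \right)} = 3 + 8 \left(2 + 6 \cdot 10\right) = 3 + 8 \left(2 + 60\right) = 3 + 8 \cdot 62 = 3 + 496 = 499$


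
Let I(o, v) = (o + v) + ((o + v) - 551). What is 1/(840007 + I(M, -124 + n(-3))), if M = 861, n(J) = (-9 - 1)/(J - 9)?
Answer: 3/2522795 ≈ 1.1892e-6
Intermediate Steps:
n(J) = -10/(-9 + J)
I(o, v) = -551 + 2*o + 2*v (I(o, v) = (o + v) + (-551 + o + v) = -551 + 2*o + 2*v)
1/(840007 + I(M, -124 + n(-3))) = 1/(840007 + (-551 + 2*861 + 2*(-124 - 10/(-9 - 3)))) = 1/(840007 + (-551 + 1722 + 2*(-124 - 10/(-12)))) = 1/(840007 + (-551 + 1722 + 2*(-124 - 10*(-1/12)))) = 1/(840007 + (-551 + 1722 + 2*(-124 + 5/6))) = 1/(840007 + (-551 + 1722 + 2*(-739/6))) = 1/(840007 + (-551 + 1722 - 739/3)) = 1/(840007 + 2774/3) = 1/(2522795/3) = 3/2522795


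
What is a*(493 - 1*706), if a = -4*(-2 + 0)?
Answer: -1704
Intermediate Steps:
a = 8 (a = -4*(-2) = 8)
a*(493 - 1*706) = 8*(493 - 1*706) = 8*(493 - 706) = 8*(-213) = -1704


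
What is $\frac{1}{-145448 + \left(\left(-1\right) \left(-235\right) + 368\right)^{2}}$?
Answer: $\frac{1}{218161} \approx 4.5838 \cdot 10^{-6}$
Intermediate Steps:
$\frac{1}{-145448 + \left(\left(-1\right) \left(-235\right) + 368\right)^{2}} = \frac{1}{-145448 + \left(235 + 368\right)^{2}} = \frac{1}{-145448 + 603^{2}} = \frac{1}{-145448 + 363609} = \frac{1}{218161}$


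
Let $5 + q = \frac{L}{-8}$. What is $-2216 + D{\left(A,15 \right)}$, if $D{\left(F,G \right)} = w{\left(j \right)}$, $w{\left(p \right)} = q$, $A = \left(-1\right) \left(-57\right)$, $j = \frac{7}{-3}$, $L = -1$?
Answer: $- \frac{17767}{8} \approx -2220.9$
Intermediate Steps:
$j = - \frac{7}{3}$ ($j = 7 \left(- \frac{1}{3}\right) = - \frac{7}{3} \approx -2.3333$)
$q = - \frac{39}{8}$ ($q = -5 - \frac{1}{-8} = -5 - - \frac{1}{8} = -5 + \frac{1}{8} = - \frac{39}{8} \approx -4.875$)
$A = 57$
$w{\left(p \right)} = - \frac{39}{8}$
$D{\left(F,G \right)} = - \frac{39}{8}$
$-2216 + D{\left(A,15 \right)} = -2216 - \frac{39}{8} = - \frac{17767}{8}$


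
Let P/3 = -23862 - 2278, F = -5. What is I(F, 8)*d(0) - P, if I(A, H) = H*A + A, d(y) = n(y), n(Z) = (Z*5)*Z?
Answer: 78420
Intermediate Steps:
n(Z) = 5*Z² (n(Z) = (5*Z)*Z = 5*Z²)
d(y) = 5*y²
I(A, H) = A + A*H (I(A, H) = A*H + A = A + A*H)
P = -78420 (P = 3*(-23862 - 2278) = 3*(-26140) = -78420)
I(F, 8)*d(0) - P = (-5*(1 + 8))*(5*0²) - 1*(-78420) = (-5*9)*(5*0) + 78420 = -45*0 + 78420 = 0 + 78420 = 78420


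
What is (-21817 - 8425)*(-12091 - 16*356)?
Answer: 537914454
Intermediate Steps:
(-21817 - 8425)*(-12091 - 16*356) = -30242*(-12091 - 5696) = -30242*(-17787) = 537914454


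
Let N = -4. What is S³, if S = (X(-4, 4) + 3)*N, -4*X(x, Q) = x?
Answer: -4096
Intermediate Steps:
X(x, Q) = -x/4
S = -16 (S = (-¼*(-4) + 3)*(-4) = (1 + 3)*(-4) = 4*(-4) = -16)
S³ = (-16)³ = -4096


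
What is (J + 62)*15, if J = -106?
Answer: -660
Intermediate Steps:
(J + 62)*15 = (-106 + 62)*15 = -44*15 = -660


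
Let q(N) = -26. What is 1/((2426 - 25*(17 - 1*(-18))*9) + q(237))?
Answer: -1/5475 ≈ -0.00018265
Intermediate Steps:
1/((2426 - 25*(17 - 1*(-18))*9) + q(237)) = 1/((2426 - 25*(17 - 1*(-18))*9) - 26) = 1/((2426 - 25*(17 + 18)*9) - 26) = 1/((2426 - 25*35*9) - 26) = 1/((2426 - 875*9) - 26) = 1/((2426 - 1*7875) - 26) = 1/((2426 - 7875) - 26) = 1/(-5449 - 26) = 1/(-5475) = -1/5475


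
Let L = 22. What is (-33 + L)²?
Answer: 121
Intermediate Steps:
(-33 + L)² = (-33 + 22)² = (-11)² = 121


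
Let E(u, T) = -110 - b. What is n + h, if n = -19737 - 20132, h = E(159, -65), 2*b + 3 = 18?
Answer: -79973/2 ≈ -39987.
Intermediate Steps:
b = 15/2 (b = -3/2 + (½)*18 = -3/2 + 9 = 15/2 ≈ 7.5000)
E(u, T) = -235/2 (E(u, T) = -110 - 1*15/2 = -110 - 15/2 = -235/2)
h = -235/2 ≈ -117.50
n = -39869
n + h = -39869 - 235/2 = -79973/2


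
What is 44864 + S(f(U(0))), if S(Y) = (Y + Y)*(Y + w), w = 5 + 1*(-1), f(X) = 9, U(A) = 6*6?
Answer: 45098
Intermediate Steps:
U(A) = 36
w = 4 (w = 5 - 1 = 4)
S(Y) = 2*Y*(4 + Y) (S(Y) = (Y + Y)*(Y + 4) = (2*Y)*(4 + Y) = 2*Y*(4 + Y))
44864 + S(f(U(0))) = 44864 + 2*9*(4 + 9) = 44864 + 2*9*13 = 44864 + 234 = 45098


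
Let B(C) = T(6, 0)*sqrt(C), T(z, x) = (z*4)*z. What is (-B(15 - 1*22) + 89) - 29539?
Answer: -29450 - 144*I*sqrt(7) ≈ -29450.0 - 380.99*I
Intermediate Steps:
T(z, x) = 4*z**2 (T(z, x) = (4*z)*z = 4*z**2)
B(C) = 144*sqrt(C) (B(C) = (4*6**2)*sqrt(C) = (4*36)*sqrt(C) = 144*sqrt(C))
(-B(15 - 1*22) + 89) - 29539 = (-144*sqrt(15 - 1*22) + 89) - 29539 = (-144*sqrt(15 - 22) + 89) - 29539 = (-144*sqrt(-7) + 89) - 29539 = (-144*I*sqrt(7) + 89) - 29539 = (89 - 144*I*sqrt(7)) - 29539 = -29450 - 144*I*sqrt(7)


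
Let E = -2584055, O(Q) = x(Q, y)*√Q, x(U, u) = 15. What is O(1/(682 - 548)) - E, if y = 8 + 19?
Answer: 2584055 + 15*√134/134 ≈ 2.5841e+6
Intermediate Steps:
y = 27
O(Q) = 15*√Q
O(1/(682 - 548)) - E = 15*√(1/(682 - 548)) - 1*(-2584055) = 15*√(1/134) + 2584055 = 15*(√134/134) + 2584055 = 15*√134/134 + 2584055 = 2584055 + 15*√134/134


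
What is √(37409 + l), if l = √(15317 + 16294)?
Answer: √(37409 + √31611) ≈ 193.87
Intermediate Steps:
l = √31611 ≈ 177.79
√(37409 + l) = √(37409 + √31611)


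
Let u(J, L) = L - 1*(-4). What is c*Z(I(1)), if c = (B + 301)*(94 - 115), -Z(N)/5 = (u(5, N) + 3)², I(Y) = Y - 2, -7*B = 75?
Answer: 1097280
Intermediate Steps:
B = -75/7 (B = -⅐*75 = -75/7 ≈ -10.714)
I(Y) = -2 + Y
u(J, L) = 4 + L (u(J, L) = L + 4 = 4 + L)
Z(N) = -5*(7 + N)² (Z(N) = -5*((4 + N) + 3)² = -5*(7 + N)²)
c = -6096 (c = (-75/7 + 301)*(94 - 115) = (2032/7)*(-21) = -6096)
c*Z(I(1)) = -(-30480)*(7 + (-2 + 1))² = -(-30480)*(7 - 1)² = -(-30480)*6² = -(-30480)*36 = -6096*(-180) = 1097280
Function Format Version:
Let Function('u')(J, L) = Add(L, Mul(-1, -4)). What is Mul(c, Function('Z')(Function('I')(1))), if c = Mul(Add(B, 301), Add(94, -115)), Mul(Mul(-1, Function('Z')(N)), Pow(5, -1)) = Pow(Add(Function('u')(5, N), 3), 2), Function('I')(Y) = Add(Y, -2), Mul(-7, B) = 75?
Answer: 1097280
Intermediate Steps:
B = Rational(-75, 7) (B = Mul(Rational(-1, 7), 75) = Rational(-75, 7) ≈ -10.714)
Function('I')(Y) = Add(-2, Y)
Function('u')(J, L) = Add(4, L) (Function('u')(J, L) = Add(L, 4) = Add(4, L))
Function('Z')(N) = Mul(-5, Pow(Add(7, N), 2)) (Function('Z')(N) = Mul(-5, Pow(Add(Add(4, N), 3), 2)) = Mul(-5, Pow(Add(7, N), 2)))
c = -6096 (c = Mul(Add(Rational(-75, 7), 301), Add(94, -115)) = Mul(Rational(2032, 7), -21) = -6096)
Mul(c, Function('Z')(Function('I')(1))) = Mul(-6096, Mul(-5, Pow(Add(7, Add(-2, 1)), 2))) = Mul(-6096, Mul(-5, Pow(Add(7, -1), 2))) = Mul(-6096, Mul(-5, Pow(6, 2))) = Mul(-6096, Mul(-5, 36)) = Mul(-6096, -180) = 1097280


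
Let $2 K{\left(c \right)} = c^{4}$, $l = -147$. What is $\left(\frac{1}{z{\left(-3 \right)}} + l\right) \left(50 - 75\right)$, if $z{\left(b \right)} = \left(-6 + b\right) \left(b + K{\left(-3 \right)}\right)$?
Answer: $\frac{99227}{27} \approx 3675.1$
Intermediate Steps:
$K{\left(c \right)} = \frac{c^{4}}{2}$
$z{\left(b \right)} = \left(-6 + b\right) \left(\frac{81}{2} + b\right)$ ($z{\left(b \right)} = \left(-6 + b\right) \left(b + \frac{\left(-3\right)^{4}}{2}\right) = \left(-6 + b\right) \left(b + \frac{1}{2} \cdot 81\right) = \left(-6 + b\right) \left(b + \frac{81}{2}\right) = \left(-6 + b\right) \left(\frac{81}{2} + b\right)$)
$\left(\frac{1}{z{\left(-3 \right)}} + l\right) \left(50 - 75\right) = \left(\frac{1}{-243 + \left(-3\right)^{2} + \frac{69}{2} \left(-3\right)} - 147\right) \left(50 - 75\right) = \left(\frac{1}{-243 + 9 - \frac{207}{2}} - 147\right) \left(50 - 75\right) = \left(\frac{1}{- \frac{675}{2}} - 147\right) \left(-25\right) = \left(- \frac{2}{675} - 147\right) \left(-25\right) = \left(- \frac{99227}{675}\right) \left(-25\right) = \frac{99227}{27}$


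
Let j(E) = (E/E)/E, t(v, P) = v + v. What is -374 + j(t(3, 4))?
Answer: -2243/6 ≈ -373.83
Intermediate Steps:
t(v, P) = 2*v
j(E) = 1/E
-374 + j(t(3, 4)) = -374 + 1/(2*3) = -374 + 1/6 = -2243/6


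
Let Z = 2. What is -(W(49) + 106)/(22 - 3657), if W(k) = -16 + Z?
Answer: 92/3635 ≈ 0.025310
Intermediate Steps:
W(k) = -14 (W(k) = -16 + 2 = -14)
-(W(49) + 106)/(22 - 3657) = -(-14 + 106)/(22 - 3657) = -92/(-3635) = -92*(-1)/3635 = -1*(-92/3635) = 92/3635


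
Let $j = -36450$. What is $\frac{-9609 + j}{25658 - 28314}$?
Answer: $\frac{46059}{2656} \approx 17.341$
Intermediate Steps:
$\frac{-9609 + j}{25658 - 28314} = \frac{-9609 - 36450}{25658 - 28314} = - \frac{46059}{-2656} = \left(-46059\right) \left(- \frac{1}{2656}\right) = \frac{46059}{2656}$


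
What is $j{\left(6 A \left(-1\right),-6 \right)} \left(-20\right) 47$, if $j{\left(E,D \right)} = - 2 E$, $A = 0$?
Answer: $0$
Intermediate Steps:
$j{\left(6 A \left(-1\right),-6 \right)} \left(-20\right) 47 = - 2 \cdot 6 \cdot 0 \left(-1\right) \left(-20\right) 47 = - 2 \cdot 0 \left(-1\right) \left(-20\right) 47 = \left(-2\right) 0 \left(-20\right) 47 = 0 \left(-20\right) 47 = 0 \cdot 47 = 0$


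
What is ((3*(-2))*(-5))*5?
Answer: 150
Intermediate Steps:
((3*(-2))*(-5))*5 = -6*(-5)*5 = 30*5 = 150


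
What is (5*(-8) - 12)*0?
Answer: 0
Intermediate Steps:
(5*(-8) - 12)*0 = (-40 - 12)*0 = -52*0 = 0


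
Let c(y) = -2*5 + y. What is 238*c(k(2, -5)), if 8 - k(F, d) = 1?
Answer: -714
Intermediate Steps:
k(F, d) = 7 (k(F, d) = 8 - 1*1 = 8 - 1 = 7)
c(y) = -10 + y
238*c(k(2, -5)) = 238*(-10 + 7) = 238*(-3) = -714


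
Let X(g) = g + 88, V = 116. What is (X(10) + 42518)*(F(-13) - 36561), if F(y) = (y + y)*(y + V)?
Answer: -1672209224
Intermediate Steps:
F(y) = 2*y*(116 + y) (F(y) = (y + y)*(y + 116) = (2*y)*(116 + y) = 2*y*(116 + y))
X(g) = 88 + g
(X(10) + 42518)*(F(-13) - 36561) = ((88 + 10) + 42518)*(2*(-13)*(116 - 13) - 36561) = (98 + 42518)*(2*(-13)*103 - 36561) = 42616*(-2678 - 36561) = 42616*(-39239) = -1672209224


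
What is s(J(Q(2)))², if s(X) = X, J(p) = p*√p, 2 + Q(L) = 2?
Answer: 0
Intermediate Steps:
Q(L) = 0 (Q(L) = -2 + 2 = 0)
J(p) = p^(3/2)
s(J(Q(2)))² = (0^(3/2))² = 0² = 0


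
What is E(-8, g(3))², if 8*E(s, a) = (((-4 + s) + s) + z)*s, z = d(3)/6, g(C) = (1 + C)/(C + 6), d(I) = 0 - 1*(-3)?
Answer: 1521/4 ≈ 380.25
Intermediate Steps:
d(I) = 3 (d(I) = 0 + 3 = 3)
g(C) = (1 + C)/(6 + C)
z = ½ (z = 3/6 = 3*(⅙) = ½ ≈ 0.50000)
E(s, a) = s*(-7/2 + 2*s)/8 (E(s, a) = ((((-4 + s) + s) + ½)*s)/8 = (((-4 + 2*s) + ½)*s)/8 = ((-7/2 + 2*s)*s)/8 = (s*(-7/2 + 2*s))/8 = s*(-7/2 + 2*s)/8)
E(-8, g(3))² = ((1/16)*(-8)*(-7 + 4*(-8)))² = ((1/16)*(-8)*(-7 - 32))² = ((1/16)*(-8)*(-39))² = (39/2)² = 1521/4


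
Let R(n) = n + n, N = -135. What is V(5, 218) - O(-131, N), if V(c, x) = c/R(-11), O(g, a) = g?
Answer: 2877/22 ≈ 130.77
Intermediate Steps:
R(n) = 2*n
V(c, x) = -c/22 (V(c, x) = c/((2*(-11))) = c/(-22) = c*(-1/22) = -c/22)
V(5, 218) - O(-131, N) = -1/22*5 - 1*(-131) = -5/22 + 131 = 2877/22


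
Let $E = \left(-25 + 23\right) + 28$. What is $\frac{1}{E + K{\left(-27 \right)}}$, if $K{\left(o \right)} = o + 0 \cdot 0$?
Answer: $-1$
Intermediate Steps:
$K{\left(o \right)} = o$ ($K{\left(o \right)} = o + 0 = o$)
$E = 26$ ($E = -2 + 28 = 26$)
$\frac{1}{E + K{\left(-27 \right)}} = \frac{1}{26 - 27} = \frac{1}{-1} = -1$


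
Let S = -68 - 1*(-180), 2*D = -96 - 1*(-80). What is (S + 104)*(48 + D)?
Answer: 8640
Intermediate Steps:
D = -8 (D = (-96 - 1*(-80))/2 = (-96 + 80)/2 = (½)*(-16) = -8)
S = 112 (S = -68 + 180 = 112)
(S + 104)*(48 + D) = (112 + 104)*(48 - 8) = 216*40 = 8640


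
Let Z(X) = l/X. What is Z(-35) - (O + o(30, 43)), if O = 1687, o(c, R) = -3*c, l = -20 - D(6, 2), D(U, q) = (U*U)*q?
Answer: -55803/35 ≈ -1594.4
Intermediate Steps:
D(U, q) = q*U² (D(U, q) = U²*q = q*U²)
l = -92 (l = -20 - 2*6² = -20 - 2*36 = -20 - 1*72 = -20 - 72 = -92)
Z(X) = -92/X
Z(-35) - (O + o(30, 43)) = -92/(-35) - (1687 - 3*30) = -92*(-1/35) - (1687 - 90) = 92/35 - 1*1597 = 92/35 - 1597 = -55803/35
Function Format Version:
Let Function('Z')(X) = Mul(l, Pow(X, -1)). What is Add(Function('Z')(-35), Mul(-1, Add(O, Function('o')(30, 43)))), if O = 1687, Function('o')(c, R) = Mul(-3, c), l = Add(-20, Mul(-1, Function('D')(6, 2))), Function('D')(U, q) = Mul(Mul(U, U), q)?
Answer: Rational(-55803, 35) ≈ -1594.4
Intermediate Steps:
Function('D')(U, q) = Mul(q, Pow(U, 2)) (Function('D')(U, q) = Mul(Pow(U, 2), q) = Mul(q, Pow(U, 2)))
l = -92 (l = Add(-20, Mul(-1, Mul(2, Pow(6, 2)))) = Add(-20, Mul(-1, Mul(2, 36))) = Add(-20, Mul(-1, 72)) = Add(-20, -72) = -92)
Function('Z')(X) = Mul(-92, Pow(X, -1))
Add(Function('Z')(-35), Mul(-1, Add(O, Function('o')(30, 43)))) = Add(Mul(-92, Pow(-35, -1)), Mul(-1, Add(1687, Mul(-3, 30)))) = Add(Mul(-92, Rational(-1, 35)), Mul(-1, Add(1687, -90))) = Add(Rational(92, 35), Mul(-1, 1597)) = Add(Rational(92, 35), -1597) = Rational(-55803, 35)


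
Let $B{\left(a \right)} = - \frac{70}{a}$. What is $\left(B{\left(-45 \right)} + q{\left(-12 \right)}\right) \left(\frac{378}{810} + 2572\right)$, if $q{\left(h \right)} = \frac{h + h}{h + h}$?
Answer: $\frac{887501}{135} \approx 6574.1$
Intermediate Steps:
$q{\left(h \right)} = 1$ ($q{\left(h \right)} = \frac{2 h}{2 h} = 2 h \frac{1}{2 h} = 1$)
$\left(B{\left(-45 \right)} + q{\left(-12 \right)}\right) \left(\frac{378}{810} + 2572\right) = \left(- \frac{70}{-45} + 1\right) \left(\frac{378}{810} + 2572\right) = \left(\left(-70\right) \left(- \frac{1}{45}\right) + 1\right) \left(378 \cdot \frac{1}{810} + 2572\right) = \left(\frac{14}{9} + 1\right) \left(\frac{7}{15} + 2572\right) = \frac{23}{9} \cdot \frac{38587}{15} = \frac{887501}{135}$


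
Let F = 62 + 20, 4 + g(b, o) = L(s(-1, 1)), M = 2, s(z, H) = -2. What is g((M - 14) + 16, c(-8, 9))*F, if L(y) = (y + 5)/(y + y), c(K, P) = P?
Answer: -779/2 ≈ -389.50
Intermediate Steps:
L(y) = (5 + y)/(2*y) (L(y) = (5 + y)/((2*y)) = (5 + y)*(1/(2*y)) = (5 + y)/(2*y))
g(b, o) = -19/4 (g(b, o) = -4 + (1/2)*(5 - 2)/(-2) = -4 + (1/2)*(-1/2)*3 = -4 - 3/4 = -19/4)
F = 82
g((M - 14) + 16, c(-8, 9))*F = -19/4*82 = -779/2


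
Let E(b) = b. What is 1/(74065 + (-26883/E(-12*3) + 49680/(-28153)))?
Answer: 112612/8424502071 ≈ 1.3367e-5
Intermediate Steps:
1/(74065 + (-26883/E(-12*3) + 49680/(-28153))) = 1/(74065 + (-26883/((-12*3)) + 49680/(-28153))) = 1/(74065 + (-26883/(-36) + 49680*(-1/28153))) = 1/(74065 + (-26883*(-1/36) - 49680/28153)) = 1/(74065 + (2987/4 - 49680/28153)) = 1/(74065 + 83894291/112612) = 1/(8424502071/112612) = 112612/8424502071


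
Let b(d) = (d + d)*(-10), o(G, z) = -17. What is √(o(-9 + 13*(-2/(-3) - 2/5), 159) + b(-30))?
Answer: √583 ≈ 24.145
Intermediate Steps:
b(d) = -20*d (b(d) = (2*d)*(-10) = -20*d)
√(o(-9 + 13*(-2/(-3) - 2/5), 159) + b(-30)) = √(-17 - 20*(-30)) = √(-17 + 600) = √583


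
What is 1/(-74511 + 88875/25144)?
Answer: -25144/1873415709 ≈ -1.3421e-5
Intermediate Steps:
1/(-74511 + 88875/25144) = 1/(-1873415709/25144) = -25144/1873415709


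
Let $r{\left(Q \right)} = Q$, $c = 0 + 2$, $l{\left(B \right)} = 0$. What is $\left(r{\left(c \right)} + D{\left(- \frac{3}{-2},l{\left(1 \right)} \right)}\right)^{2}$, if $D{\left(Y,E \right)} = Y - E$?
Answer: $\frac{49}{4} \approx 12.25$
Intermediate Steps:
$c = 2$
$\left(r{\left(c \right)} + D{\left(- \frac{3}{-2},l{\left(1 \right)} \right)}\right)^{2} = \left(2 - \frac{3}{-2}\right)^{2} = \left(2 + \left(\left(-3\right) \left(- \frac{1}{2}\right) + 0\right)\right)^{2} = \left(2 + \left(\frac{3}{2} + 0\right)\right)^{2} = \left(2 + \frac{3}{2}\right)^{2} = \left(\frac{7}{2}\right)^{2} = \frac{49}{4}$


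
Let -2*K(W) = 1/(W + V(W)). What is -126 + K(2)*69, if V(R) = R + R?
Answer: -527/4 ≈ -131.75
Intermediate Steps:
V(R) = 2*R
K(W) = -1/(6*W) (K(W) = -1/(2*(W + 2*W)) = -1/(3*W)/2 = -1/(6*W))
-126 + K(2)*69 = -126 - ⅙/2*69 = -126 - ⅙*½*69 = -126 - 1/12*69 = -126 - 23/4 = -527/4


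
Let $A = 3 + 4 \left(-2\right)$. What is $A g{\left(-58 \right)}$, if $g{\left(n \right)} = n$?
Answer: $290$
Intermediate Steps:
$A = -5$ ($A = 3 - 8 = -5$)
$A g{\left(-58 \right)} = \left(-5\right) \left(-58\right) = 290$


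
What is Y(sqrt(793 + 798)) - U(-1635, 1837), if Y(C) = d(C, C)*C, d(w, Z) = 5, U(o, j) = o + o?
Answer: 3270 + 5*sqrt(1591) ≈ 3469.4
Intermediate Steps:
U(o, j) = 2*o
Y(C) = 5*C
Y(sqrt(793 + 798)) - U(-1635, 1837) = 5*sqrt(793 + 798) - 2*(-1635) = 5*sqrt(1591) - 1*(-3270) = 5*sqrt(1591) + 3270 = 3270 + 5*sqrt(1591)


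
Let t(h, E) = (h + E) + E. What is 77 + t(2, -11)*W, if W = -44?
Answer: 957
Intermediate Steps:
t(h, E) = h + 2*E (t(h, E) = (E + h) + E = h + 2*E)
77 + t(2, -11)*W = 77 + (2 + 2*(-11))*(-44) = 77 + (2 - 22)*(-44) = 77 - 20*(-44) = 77 + 880 = 957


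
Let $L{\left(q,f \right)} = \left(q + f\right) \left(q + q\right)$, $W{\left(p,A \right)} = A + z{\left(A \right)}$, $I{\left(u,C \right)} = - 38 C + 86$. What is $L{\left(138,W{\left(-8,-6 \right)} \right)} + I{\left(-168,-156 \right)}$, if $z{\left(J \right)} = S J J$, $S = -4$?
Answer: $2702$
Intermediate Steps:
$I{\left(u,C \right)} = 86 - 38 C$
$z{\left(J \right)} = - 4 J^{2}$ ($z{\left(J \right)} = - 4 J J = - 4 J^{2}$)
$W{\left(p,A \right)} = A - 4 A^{2}$
$L{\left(q,f \right)} = 2 q \left(f + q\right)$ ($L{\left(q,f \right)} = \left(f + q\right) 2 q = 2 q \left(f + q\right)$)
$L{\left(138,W{\left(-8,-6 \right)} \right)} + I{\left(-168,-156 \right)} = 2 \cdot 138 \left(- 6 \left(1 - -24\right) + 138\right) + \left(86 - -5928\right) = 2 \cdot 138 \left(- 6 \left(1 + 24\right) + 138\right) + \left(86 + 5928\right) = 2 \cdot 138 \left(\left(-6\right) 25 + 138\right) + 6014 = 2 \cdot 138 \left(-150 + 138\right) + 6014 = 2 \cdot 138 \left(-12\right) + 6014 = -3312 + 6014 = 2702$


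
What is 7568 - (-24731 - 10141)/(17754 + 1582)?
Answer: 18296215/2417 ≈ 7569.8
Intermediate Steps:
7568 - (-24731 - 10141)/(17754 + 1582) = 7568 - (-34872)/19336 = 7568 - 1*(-4359/2417) = 7568 + 4359/2417 = 18296215/2417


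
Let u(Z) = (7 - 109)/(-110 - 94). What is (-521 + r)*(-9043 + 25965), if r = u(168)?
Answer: -8807901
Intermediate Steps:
u(Z) = ½ (u(Z) = -102/(-204) = -102*(-1/204) = ½)
r = ½ ≈ 0.50000
(-521 + r)*(-9043 + 25965) = (-521 + ½)*(-9043 + 25965) = -1041/2*16922 = -8807901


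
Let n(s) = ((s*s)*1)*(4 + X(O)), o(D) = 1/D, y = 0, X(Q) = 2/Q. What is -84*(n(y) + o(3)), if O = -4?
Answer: -28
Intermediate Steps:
o(D) = 1/D
n(s) = 7*s**2/2 (n(s) = ((s*s)*1)*(4 + 2/(-4)) = (s**2*1)*(4 + 2*(-1/4)) = s**2*(4 - 1/2) = s**2*(7/2) = 7*s**2/2)
-84*(n(y) + o(3)) = -84*((7/2)*0**2 + 1/3) = -84*((7/2)*0 + 1/3) = -84*(0 + 1/3) = -84*1/3 = -28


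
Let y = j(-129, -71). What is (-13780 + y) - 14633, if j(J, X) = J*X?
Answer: -19254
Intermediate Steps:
y = 9159 (y = -129*(-71) = 9159)
(-13780 + y) - 14633 = (-13780 + 9159) - 14633 = -4621 - 14633 = -19254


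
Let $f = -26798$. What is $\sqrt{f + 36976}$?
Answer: $\sqrt{10178} \approx 100.89$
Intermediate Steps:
$\sqrt{f + 36976} = \sqrt{-26798 + 36976} = \sqrt{10178}$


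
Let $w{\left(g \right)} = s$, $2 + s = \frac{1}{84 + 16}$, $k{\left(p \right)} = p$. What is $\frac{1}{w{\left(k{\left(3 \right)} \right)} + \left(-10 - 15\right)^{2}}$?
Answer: $\frac{100}{62301} \approx 0.0016051$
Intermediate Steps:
$s = - \frac{199}{100}$ ($s = -2 + \frac{1}{84 + 16} = -2 + \frac{1}{100} = - \frac{199}{100} \approx -1.99$)
$w{\left(g \right)} = - \frac{199}{100}$
$\frac{1}{w{\left(k{\left(3 \right)} \right)} + \left(-10 - 15\right)^{2}} = \frac{1}{- \frac{199}{100} + \left(-10 - 15\right)^{2}} = \frac{1}{- \frac{199}{100} + \left(-25\right)^{2}} = \frac{1}{- \frac{199}{100} + 625} = \frac{1}{\frac{62301}{100}} = \frac{100}{62301}$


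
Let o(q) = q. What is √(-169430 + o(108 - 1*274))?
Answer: 6*I*√4711 ≈ 411.82*I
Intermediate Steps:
√(-169430 + o(108 - 1*274)) = √(-169430 + (108 - 1*274)) = √(-169430 + (108 - 274)) = √(-169430 - 166) = √(-169596) = 6*I*√4711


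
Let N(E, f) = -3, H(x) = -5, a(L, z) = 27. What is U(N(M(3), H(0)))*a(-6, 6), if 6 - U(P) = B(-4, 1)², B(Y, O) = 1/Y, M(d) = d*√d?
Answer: 2565/16 ≈ 160.31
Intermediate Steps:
M(d) = d^(3/2)
U(P) = 95/16 (U(P) = 6 - (1/(-4))² = 6 - (-¼)² = 6 - 1*1/16 = 6 - 1/16 = 95/16)
U(N(M(3), H(0)))*a(-6, 6) = (95/16)*27 = 2565/16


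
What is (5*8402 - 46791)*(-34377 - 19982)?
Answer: 259890379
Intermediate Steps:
(5*8402 - 46791)*(-34377 - 19982) = (42010 - 46791)*(-54359) = -4781*(-54359) = 259890379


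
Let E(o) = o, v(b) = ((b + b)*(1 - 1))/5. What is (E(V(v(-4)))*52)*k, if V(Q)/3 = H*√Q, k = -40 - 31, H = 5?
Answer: 0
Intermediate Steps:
k = -71
v(b) = 0 (v(b) = ((2*b)*0)*(⅕) = 0*(⅕) = 0)
V(Q) = 15*√Q (V(Q) = 3*(5*√Q) = 15*√Q)
(E(V(v(-4)))*52)*k = ((15*√0)*52)*(-71) = ((15*0)*52)*(-71) = (0*52)*(-71) = 0*(-71) = 0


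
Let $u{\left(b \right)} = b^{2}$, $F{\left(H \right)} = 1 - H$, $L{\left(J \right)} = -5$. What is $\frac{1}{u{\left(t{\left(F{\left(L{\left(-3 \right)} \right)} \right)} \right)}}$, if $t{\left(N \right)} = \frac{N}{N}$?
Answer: $1$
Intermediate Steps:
$t{\left(N \right)} = 1$
$\frac{1}{u{\left(t{\left(F{\left(L{\left(-3 \right)} \right)} \right)} \right)}} = \frac{1}{1^{2}} = 1^{-1} = 1$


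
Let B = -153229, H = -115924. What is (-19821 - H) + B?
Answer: -57126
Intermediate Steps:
(-19821 - H) + B = (-19821 - 1*(-115924)) - 153229 = (-19821 + 115924) - 153229 = 96103 - 153229 = -57126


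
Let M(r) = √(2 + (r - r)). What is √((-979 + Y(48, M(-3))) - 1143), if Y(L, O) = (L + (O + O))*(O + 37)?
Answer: √(-342 + 122*√2) ≈ 13.018*I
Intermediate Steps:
M(r) = √2 (M(r) = √(2 + 0) = √2)
Y(L, O) = (37 + O)*(L + 2*O) (Y(L, O) = (L + 2*O)*(37 + O) = (37 + O)*(L + 2*O))
√((-979 + Y(48, M(-3))) - 1143) = √((-979 + (2*(√2)² + 37*48 + 74*√2 + 48*√2)) - 1143) = √((-979 + (2*2 + 1776 + 74*√2 + 48*√2)) - 1143) = √((-979 + (4 + 1776 + 74*√2 + 48*√2)) - 1143) = √((-979 + (1780 + 122*√2)) - 1143) = √((801 + 122*√2) - 1143) = √(-342 + 122*√2)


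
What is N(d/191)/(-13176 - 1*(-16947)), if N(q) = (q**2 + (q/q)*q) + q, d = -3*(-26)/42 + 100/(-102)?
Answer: 42783031/17533139940099 ≈ 2.4401e-6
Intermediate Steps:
d = 313/357 (d = 78*(1/42) + 100*(-1/102) = 13/7 - 50/51 = 313/357 ≈ 0.87675)
N(q) = q**2 + 2*q (N(q) = (q**2 + 1*q) + q = (q**2 + q) + q = (q + q**2) + q = q**2 + 2*q)
N(d/191)/(-13176 - 1*(-16947)) = (((313/357)/191)*(2 + (313/357)/191))/(-13176 - 1*(-16947)) = (((313/357)*(1/191))*(2 + (313/357)*(1/191)))/(-13176 + 16947) = (313*(2 + 313/68187)/68187)/3771 = ((313/68187)*(136687/68187))*(1/3771) = (42783031/4649466969)*(1/3771) = 42783031/17533139940099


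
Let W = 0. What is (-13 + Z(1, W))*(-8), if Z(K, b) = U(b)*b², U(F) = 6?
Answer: 104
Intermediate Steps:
Z(K, b) = 6*b²
(-13 + Z(1, W))*(-8) = (-13 + 6*0²)*(-8) = (-13 + 6*0)*(-8) = (-13 + 0)*(-8) = -13*(-8) = 104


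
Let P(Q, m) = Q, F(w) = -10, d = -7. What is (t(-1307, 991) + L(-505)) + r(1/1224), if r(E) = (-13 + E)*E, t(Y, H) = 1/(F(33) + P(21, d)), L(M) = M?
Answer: -8321044525/16479936 ≈ -504.92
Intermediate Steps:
t(Y, H) = 1/11 (t(Y, H) = 1/(-10 + 21) = 1/11)
r(E) = E*(-13 + E)
(t(-1307, 991) + L(-505)) + r(1/1224) = (1/11 - 505) + (-13 + 1/1224)/1224 = -5554/11 + (-13 + 1/1224)/1224 = -5554/11 + (1/1224)*(-15911/1224) = -5554/11 - 15911/1498176 = -8321044525/16479936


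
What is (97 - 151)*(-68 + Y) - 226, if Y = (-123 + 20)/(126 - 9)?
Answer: 45416/13 ≈ 3493.5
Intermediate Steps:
Y = -103/117 ≈ -0.88034
(97 - 151)*(-68 + Y) - 226 = (97 - 151)*(-68 - 103/117) - 226 = -54*(-8059/117) - 226 = 48354/13 - 226 = 45416/13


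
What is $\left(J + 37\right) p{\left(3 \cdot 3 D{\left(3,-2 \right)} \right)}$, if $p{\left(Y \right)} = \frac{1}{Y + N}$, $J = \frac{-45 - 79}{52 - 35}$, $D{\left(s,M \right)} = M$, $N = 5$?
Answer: $- \frac{505}{221} \approx -2.2851$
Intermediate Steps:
$J = - \frac{124}{17} \approx -7.2941$
$p{\left(Y \right)} = \frac{1}{5 + Y}$ ($p{\left(Y \right)} = \frac{1}{Y + 5} = \frac{1}{5 + Y}$)
$\left(J + 37\right) p{\left(3 \cdot 3 D{\left(3,-2 \right)} \right)} = \frac{- \frac{124}{17} + 37}{5 + 3 \cdot 3 \left(-2\right)} = \frac{505}{17 \left(5 + 9 \left(-2\right)\right)} = \frac{505}{17 \left(5 - 18\right)} = \frac{505}{17 \left(-13\right)} = \frac{505}{17} \left(- \frac{1}{13}\right) = - \frac{505}{221}$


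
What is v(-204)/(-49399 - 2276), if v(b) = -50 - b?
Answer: -154/51675 ≈ -0.0029802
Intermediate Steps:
v(-204)/(-49399 - 2276) = (-50 - 1*(-204))/(-49399 - 2276) = (-50 + 204)/(-51675) = 154*(-1/51675) = -154/51675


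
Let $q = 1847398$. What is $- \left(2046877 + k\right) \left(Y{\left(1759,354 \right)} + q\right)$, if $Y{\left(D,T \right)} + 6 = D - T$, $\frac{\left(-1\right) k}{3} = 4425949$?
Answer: $20763783643090$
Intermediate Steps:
$k = -13277847$ ($k = \left(-3\right) 4425949 = -13277847$)
$Y{\left(D,T \right)} = -6 + D - T$ ($Y{\left(D,T \right)} = -6 + \left(D - T\right) = -6 + D - T$)
$- \left(2046877 + k\right) \left(Y{\left(1759,354 \right)} + q\right) = - \left(2046877 - 13277847\right) \left(\left(-6 + 1759 - 354\right) + 1847398\right) = - \left(-11230970\right) \left(\left(-6 + 1759 - 354\right) + 1847398\right) = - \left(-11230970\right) \left(1399 + 1847398\right) = - \left(-11230970\right) 1848797 = \left(-1\right) \left(-20763783643090\right) = 20763783643090$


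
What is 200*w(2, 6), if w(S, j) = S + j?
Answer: 1600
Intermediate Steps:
200*w(2, 6) = 200*(2 + 6) = 200*8 = 1600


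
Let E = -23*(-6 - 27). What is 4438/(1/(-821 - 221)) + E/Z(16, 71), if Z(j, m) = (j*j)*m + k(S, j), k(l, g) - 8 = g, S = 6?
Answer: -84164006441/18200 ≈ -4.6244e+6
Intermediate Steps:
E = 759 (E = -23*(-33) = 759)
k(l, g) = 8 + g
Z(j, m) = 8 + j + m*j² (Z(j, m) = (j*j)*m + (8 + j) = j²*m + (8 + j) = m*j² + (8 + j) = 8 + j + m*j²)
4438/(1/(-821 - 221)) + E/Z(16, 71) = 4438/(1/(-821 - 221)) + 759/(8 + 16 + 71*16²) = 4438/(1/(-1042)) + 759/(8 + 16 + 71*256) = 4438/(-1/1042) + 759/(8 + 16 + 18176) = 4438*(-1042) + 759/18200 = -4624396 + 759*(1/18200) = -4624396 + 759/18200 = -84164006441/18200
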